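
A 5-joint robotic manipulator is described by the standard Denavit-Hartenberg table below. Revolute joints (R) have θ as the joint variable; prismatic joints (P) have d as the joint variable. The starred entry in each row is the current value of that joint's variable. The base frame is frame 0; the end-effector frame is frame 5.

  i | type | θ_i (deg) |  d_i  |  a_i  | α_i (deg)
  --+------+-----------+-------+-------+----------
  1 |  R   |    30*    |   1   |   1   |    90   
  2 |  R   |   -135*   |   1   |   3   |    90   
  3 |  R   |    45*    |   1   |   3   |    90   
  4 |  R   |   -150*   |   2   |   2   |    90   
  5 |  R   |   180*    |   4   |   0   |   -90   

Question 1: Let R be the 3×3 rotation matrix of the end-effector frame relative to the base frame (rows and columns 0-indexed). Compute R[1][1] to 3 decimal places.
-0.125

End-effector y-axis (col 1 of R) = (0.4906,-0.1250,-0.8624)
R[1][1] = -0.1250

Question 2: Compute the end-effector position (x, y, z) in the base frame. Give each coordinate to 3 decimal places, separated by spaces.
after link 1: o_1 = (0.8660, 0.5000, 1.0000)
after link 2: o_2 = (-0.4711, -1.4267, -1.1213)
after link 3: o_3 = (-1.3218, -4.3674, -1.9142)
after link 4: o_4 = (-2.1450, -1.7954, -2.7553)
after link 5: o_5 = (-4.1074, -1.2954, 0.6942)

-4.107 -1.295 0.694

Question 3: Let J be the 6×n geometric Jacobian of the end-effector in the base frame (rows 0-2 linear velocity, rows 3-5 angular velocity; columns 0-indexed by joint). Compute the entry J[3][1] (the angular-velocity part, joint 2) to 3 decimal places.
0.500

axis z_1 = (0.5000,-0.8660,0.0000); lever o_n−o_1 = (-4.9734,-1.7954,-0.3058)
cross product → J_v[:, 1] = (0.2648,0.1529,-5.2048)
J_ω[:, 1] = z_1
entry J[3][1] = 0.5000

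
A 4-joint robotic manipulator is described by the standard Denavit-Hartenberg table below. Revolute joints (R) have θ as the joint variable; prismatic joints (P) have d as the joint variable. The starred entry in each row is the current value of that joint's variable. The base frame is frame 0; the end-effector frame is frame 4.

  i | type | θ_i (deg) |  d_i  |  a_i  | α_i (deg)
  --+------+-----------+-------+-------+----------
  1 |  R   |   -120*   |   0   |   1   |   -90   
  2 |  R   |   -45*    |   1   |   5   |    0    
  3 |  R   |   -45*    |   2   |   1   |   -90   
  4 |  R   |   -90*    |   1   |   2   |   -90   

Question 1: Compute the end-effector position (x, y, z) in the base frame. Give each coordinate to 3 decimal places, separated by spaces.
1.562 -7.294 4.536

after link 1: o_1 = (-0.5000, -0.8660, 0.0000)
after link 2: o_2 = (-1.4017, -4.4279, 3.5355)
after link 3: o_3 = (0.3303, -5.4279, 4.5355)
after link 4: o_4 = (1.5624, -7.2939, 4.5355)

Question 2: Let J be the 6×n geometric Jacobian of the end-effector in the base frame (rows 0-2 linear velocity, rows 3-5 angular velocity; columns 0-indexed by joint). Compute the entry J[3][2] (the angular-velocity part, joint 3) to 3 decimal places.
0.866

axis z_2 = (0.8660,-0.5000,0.0000); lever o_n−o_2 = (2.9641,-2.8660,1.0000)
cross product → J_v[:, 2] = (-0.5000,-0.8660,-1.0000)
J_ω[:, 2] = z_2
entry J[3][2] = 0.8660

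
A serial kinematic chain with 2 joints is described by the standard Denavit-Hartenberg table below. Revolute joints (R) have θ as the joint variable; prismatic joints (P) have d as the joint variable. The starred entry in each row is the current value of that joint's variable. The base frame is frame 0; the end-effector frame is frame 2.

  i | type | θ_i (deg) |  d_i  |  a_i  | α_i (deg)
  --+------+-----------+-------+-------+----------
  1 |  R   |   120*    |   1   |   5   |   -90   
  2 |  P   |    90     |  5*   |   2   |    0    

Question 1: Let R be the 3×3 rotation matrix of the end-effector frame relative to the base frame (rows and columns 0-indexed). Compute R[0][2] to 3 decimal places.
-0.866

End-effector z-axis (col 2 of R) = (-0.8660,-0.5000,0.0000)
R[0][2] = -0.8660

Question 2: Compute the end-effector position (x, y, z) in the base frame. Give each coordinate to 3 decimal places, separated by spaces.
after link 1: o_1 = (-2.5000, 4.3301, 1.0000)
after link 2: o_2 = (-6.8301, 1.8301, -1.0000)

-6.830 1.830 -1.000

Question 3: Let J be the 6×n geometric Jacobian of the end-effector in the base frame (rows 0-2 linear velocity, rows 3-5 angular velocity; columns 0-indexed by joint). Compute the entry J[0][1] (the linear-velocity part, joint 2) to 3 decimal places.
prismatic axis z_1 = (-0.8660,-0.5000,0.0000)
J_v[:, 1] = z_1; J_ω[:, 1] = (0,0,0)
entry J[0][1] = -0.8660

-0.866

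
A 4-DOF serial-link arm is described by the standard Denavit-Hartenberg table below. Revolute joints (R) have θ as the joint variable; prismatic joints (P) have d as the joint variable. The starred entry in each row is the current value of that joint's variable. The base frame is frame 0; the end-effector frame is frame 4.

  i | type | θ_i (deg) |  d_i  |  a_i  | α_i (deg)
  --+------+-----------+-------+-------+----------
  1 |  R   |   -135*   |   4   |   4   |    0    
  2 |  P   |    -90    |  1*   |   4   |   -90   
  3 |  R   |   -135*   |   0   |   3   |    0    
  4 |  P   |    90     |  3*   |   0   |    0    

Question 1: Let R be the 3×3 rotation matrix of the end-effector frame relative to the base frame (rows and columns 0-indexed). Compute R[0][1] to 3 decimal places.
End-effector y-axis (col 1 of R) = (-0.5000,0.5000,-0.7071)
R[0][1] = -0.5000

-0.500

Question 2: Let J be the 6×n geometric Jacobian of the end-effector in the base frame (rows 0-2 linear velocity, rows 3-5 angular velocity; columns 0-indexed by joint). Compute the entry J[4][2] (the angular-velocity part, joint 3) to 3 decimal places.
-0.707

axis z_2 = (-0.7071,-0.7071,0.0000); lever o_n−o_2 = (-0.6213,-3.6213,2.1213)
cross product → J_v[:, 2] = (-1.5000,1.5000,2.1213)
J_ω[:, 2] = z_2
entry J[4][2] = -0.7071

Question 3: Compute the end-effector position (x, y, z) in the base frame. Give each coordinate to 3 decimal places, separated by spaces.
after link 1: o_1 = (-2.8284, -2.8284, 4.0000)
after link 2: o_2 = (-5.6569, -0.0000, 5.0000)
after link 3: o_3 = (-4.1569, -1.5000, 7.1213)
after link 4: o_4 = (-6.2782, -3.6213, 7.1213)

-6.278 -3.621 7.121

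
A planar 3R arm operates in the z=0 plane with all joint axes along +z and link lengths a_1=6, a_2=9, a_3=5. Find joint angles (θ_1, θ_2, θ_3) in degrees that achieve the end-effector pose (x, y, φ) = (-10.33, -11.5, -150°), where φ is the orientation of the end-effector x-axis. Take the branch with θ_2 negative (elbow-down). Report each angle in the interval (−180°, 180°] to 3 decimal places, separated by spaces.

wrist centre = target − a_3·(cos φ, sin φ) = (-5.9999, -9.0000)
cos θ_2 = (116.9985−6²−9²)/(2·6·9) = -0.0000; θ_2 = -90.0008° (elbow-down)
β = atan2(-9.0000,-5.9999) = -123.6895°; ψ = atan2(-9.0000,5.9999) = -56.3105°
θ_1 = β − ψ = -67.3790°
θ_3 = φ − θ_1 − θ_2 = 7.3798° (wrapped to (-180°,180°])

-67.379 -90.001 7.380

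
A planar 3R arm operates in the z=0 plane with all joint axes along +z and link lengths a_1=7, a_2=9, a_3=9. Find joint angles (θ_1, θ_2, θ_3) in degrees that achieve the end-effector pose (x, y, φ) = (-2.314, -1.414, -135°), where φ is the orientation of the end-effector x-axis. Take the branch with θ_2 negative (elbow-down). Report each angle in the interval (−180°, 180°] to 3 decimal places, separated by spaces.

wrist centre = target − a_3·(cos φ, sin φ) = (4.0500, 4.9500)
cos θ_2 = (40.9043−7²−9²)/(2·7·9) = -0.7071; θ_2 = -135.0002° (elbow-down)
β = atan2(4.9500,4.0500) = 50.7106°; ψ = atan2(-6.3639,0.6360) = -84.2927°
θ_1 = β − ψ = 135.0034°
θ_3 = φ − θ_1 − θ_2 = -135.0032° (wrapped to (-180°,180°])

135.003 -135.000 -135.003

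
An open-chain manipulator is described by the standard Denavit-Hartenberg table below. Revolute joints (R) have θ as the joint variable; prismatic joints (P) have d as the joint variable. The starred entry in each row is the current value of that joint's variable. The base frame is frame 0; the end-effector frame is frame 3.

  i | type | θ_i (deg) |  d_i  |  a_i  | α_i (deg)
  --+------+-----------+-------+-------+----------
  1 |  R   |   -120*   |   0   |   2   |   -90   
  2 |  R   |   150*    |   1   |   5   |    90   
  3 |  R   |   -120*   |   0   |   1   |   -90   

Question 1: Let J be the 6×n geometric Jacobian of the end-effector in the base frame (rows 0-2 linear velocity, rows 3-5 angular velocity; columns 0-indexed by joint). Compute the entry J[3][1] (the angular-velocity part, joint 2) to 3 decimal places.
axis z_1 = (0.8660,-0.5000,0.0000); lever o_n−o_1 = (2.0646,3.3080,-2.2500)
cross product → J_v[:, 1] = (1.1250,1.9486,3.8971)
J_ω[:, 1] = z_1
entry J[3][1] = 0.8660

0.866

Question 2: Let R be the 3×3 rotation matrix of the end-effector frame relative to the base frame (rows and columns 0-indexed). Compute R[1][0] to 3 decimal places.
End-effector x-axis (col 0 of R) = (-0.9665,0.0580,0.2500)
R[1][0] = 0.0580

0.058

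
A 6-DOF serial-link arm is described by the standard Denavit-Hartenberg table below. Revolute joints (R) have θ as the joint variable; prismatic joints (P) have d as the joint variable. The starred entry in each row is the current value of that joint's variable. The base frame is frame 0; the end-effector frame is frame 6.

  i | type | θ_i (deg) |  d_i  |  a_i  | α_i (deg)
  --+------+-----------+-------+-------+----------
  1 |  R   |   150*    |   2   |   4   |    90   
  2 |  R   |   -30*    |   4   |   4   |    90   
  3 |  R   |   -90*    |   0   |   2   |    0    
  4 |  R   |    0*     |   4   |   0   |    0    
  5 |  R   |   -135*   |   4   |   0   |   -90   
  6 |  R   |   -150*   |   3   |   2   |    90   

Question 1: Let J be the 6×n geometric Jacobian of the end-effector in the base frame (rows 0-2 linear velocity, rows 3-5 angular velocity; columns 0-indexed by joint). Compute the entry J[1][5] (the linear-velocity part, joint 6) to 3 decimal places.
-0.127

axis z_5 = (0.1768,-0.9186,0.3536); lever o_n−o_5 = (-0.5676,-3.5360,-0.4177)
cross product → J_v[:, 5] = (1.6339,-0.1268,-1.1464)
J_ω[:, 5] = z_5
entry J[1][5] = -0.1268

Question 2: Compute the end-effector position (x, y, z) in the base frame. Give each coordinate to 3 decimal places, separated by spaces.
after link 1: o_1 = (-3.4641, 2.0000, 2.0000)
after link 2: o_2 = (-4.4641, 7.1962, 0.0000)
after link 3: o_3 = (-5.4641, 5.4641, 0.0000)
after link 4: o_4 = (-3.7321, 4.4641, -3.4641)
after link 5: o_5 = (-2.0000, 3.4641, -6.9282)
after link 6: o_6 = (-2.5676, -0.0719, -7.3459)

-2.568 -0.072 -7.346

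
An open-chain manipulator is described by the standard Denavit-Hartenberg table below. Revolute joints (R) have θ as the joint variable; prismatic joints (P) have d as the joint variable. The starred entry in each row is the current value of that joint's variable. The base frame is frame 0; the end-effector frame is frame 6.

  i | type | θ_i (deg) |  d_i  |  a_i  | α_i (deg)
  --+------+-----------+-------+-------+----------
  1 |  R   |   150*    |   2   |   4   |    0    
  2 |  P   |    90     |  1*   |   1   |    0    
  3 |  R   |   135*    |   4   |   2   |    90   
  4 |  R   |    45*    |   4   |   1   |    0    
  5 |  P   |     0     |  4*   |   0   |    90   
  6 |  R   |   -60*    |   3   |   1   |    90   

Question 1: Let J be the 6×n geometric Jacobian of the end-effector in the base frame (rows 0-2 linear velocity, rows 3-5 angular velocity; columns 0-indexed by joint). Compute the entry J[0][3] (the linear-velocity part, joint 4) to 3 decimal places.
axis z_3 = (0.2588,-0.9659,0.0000); lever o_n−o_3 = (4.9200,-6.0673,-1.0607)
cross product → J_v[:, 3] = (1.0245,0.2745,3.1820)
J_ω[:, 3] = z_3
entry J[0][3] = 1.0245

1.025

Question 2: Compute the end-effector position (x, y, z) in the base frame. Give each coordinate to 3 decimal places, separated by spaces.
2.888 -4.416 5.939

after link 1: o_1 = (-3.4641, 2.0000, 2.0000)
after link 2: o_2 = (-3.9641, 1.1340, 3.0000)
after link 3: o_3 = (-2.0322, 1.6516, 7.0000)
after link 4: o_4 = (-0.3140, -2.0291, 7.7071)
after link 5: o_5 = (0.7213, -5.8928, 7.7071)
after link 6: o_6 = (2.8877, -4.4157, 5.9393)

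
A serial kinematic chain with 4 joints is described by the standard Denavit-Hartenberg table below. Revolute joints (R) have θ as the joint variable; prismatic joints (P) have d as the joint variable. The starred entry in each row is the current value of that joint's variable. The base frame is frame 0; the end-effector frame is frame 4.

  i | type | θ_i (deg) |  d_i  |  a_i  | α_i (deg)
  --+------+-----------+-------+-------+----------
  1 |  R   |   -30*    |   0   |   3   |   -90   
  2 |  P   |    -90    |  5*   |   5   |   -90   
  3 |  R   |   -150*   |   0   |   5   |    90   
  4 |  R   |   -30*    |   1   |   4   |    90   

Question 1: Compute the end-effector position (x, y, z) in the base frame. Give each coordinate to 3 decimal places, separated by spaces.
after link 1: o_1 = (2.5981, -1.5000, 0.0000)
after link 2: o_2 = (5.0981, 2.8301, 5.0000)
after link 3: o_3 = (6.3481, 4.9952, 0.6699)
after link 4: o_4 = (5.0490, 6.7452, -2.8301)

5.049 6.745 -2.830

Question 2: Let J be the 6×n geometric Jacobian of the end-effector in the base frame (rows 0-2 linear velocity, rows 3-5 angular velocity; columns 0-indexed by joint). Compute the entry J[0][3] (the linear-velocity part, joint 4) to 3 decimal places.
3.500

axis z_3 = (-0.4330,-0.7500,-0.5000); lever o_n−o_3 = (-1.2990,1.7500,-3.5000)
cross product → J_v[:, 3] = (3.5000,-0.8660,-1.7321)
J_ω[:, 3] = z_3
entry J[0][3] = 3.5000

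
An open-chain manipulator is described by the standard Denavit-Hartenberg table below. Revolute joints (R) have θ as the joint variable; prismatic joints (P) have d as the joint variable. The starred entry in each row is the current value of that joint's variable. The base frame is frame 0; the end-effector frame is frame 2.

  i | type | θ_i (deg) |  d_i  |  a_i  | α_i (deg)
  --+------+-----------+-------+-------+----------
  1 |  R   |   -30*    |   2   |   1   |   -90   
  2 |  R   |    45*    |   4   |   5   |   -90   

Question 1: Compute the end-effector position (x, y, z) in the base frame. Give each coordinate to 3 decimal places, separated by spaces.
after link 1: o_1 = (0.8660, -0.5000, 2.0000)
after link 2: o_2 = (5.9279, 1.1963, -1.5355)

5.928 1.196 -1.536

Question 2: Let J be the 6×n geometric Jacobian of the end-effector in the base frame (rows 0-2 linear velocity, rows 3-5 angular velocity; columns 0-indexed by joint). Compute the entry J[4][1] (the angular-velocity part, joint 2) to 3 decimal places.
axis z_1 = (0.5000,0.8660,0.0000); lever o_n−o_1 = (5.0619,1.6963,-3.5355)
cross product → J_v[:, 1] = (-3.0619,1.7678,-3.5355)
J_ω[:, 1] = z_1
entry J[4][1] = 0.8660

0.866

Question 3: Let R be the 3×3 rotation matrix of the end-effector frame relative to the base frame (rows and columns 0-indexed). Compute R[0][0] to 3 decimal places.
End-effector x-axis (col 0 of R) = (0.6124,-0.3536,-0.7071)
R[0][0] = 0.6124

0.612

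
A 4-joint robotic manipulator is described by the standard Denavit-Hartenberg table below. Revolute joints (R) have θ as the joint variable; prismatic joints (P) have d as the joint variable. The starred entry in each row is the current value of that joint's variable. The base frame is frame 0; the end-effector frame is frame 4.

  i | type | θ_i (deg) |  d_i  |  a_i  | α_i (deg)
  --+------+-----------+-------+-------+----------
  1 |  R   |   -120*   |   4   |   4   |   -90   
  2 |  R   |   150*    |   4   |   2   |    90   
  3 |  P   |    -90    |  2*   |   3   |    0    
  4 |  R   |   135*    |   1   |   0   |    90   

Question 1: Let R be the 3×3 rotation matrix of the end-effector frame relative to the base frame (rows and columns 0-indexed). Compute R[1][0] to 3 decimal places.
End-effector x-axis (col 0 of R) = (0.9186,0.1768,-0.3536)
R[1][0] = 0.1768

0.177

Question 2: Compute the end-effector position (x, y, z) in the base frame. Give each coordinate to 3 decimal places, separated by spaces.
after link 1: o_1 = (-2.0000, -3.4641, 4.0000)
after link 2: o_2 = (2.3301, -3.9641, 3.0000)
after link 3: o_3 = (-0.7679, -3.3301, 1.2679)
after link 4: o_4 = (-1.0179, -3.7631, 0.4019)

-1.018 -3.763 0.402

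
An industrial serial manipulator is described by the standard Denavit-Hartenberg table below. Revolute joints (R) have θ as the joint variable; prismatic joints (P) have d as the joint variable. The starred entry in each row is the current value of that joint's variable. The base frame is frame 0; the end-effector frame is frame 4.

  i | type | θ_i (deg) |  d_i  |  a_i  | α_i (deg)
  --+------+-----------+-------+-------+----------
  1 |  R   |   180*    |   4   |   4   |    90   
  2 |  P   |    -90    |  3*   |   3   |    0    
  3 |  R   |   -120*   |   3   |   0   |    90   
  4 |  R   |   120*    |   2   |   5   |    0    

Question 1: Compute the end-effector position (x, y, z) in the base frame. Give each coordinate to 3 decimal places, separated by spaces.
-7.165 10.330 1.482

after link 1: o_1 = (-4.0000, 0.0000, 4.0000)
after link 2: o_2 = (-4.0000, 3.0000, 1.0000)
after link 3: o_3 = (-4.0000, 6.0000, 1.0000)
after link 4: o_4 = (-7.1651, 10.3301, 1.4821)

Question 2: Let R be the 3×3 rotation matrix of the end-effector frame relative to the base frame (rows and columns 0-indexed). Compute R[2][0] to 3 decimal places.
-0.250

End-effector x-axis (col 0 of R) = (-0.4330,0.8660,-0.2500)
R[2][0] = -0.2500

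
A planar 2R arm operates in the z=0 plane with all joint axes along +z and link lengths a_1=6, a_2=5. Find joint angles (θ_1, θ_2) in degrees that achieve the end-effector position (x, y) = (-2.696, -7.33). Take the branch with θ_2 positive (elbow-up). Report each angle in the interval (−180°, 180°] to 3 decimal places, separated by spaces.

cos θ_2 = (60.9973−6²−5²)/(2·6·5) = -0.0000; θ_2 = 90.0026° (elbow-up)
β = atan2(-7.3300,-2.6960) = -110.1937°; ψ = atan2(5.0000,5.9998) = 39.8066°
θ_1 = β − ψ = -150.0003°

-150.000 90.003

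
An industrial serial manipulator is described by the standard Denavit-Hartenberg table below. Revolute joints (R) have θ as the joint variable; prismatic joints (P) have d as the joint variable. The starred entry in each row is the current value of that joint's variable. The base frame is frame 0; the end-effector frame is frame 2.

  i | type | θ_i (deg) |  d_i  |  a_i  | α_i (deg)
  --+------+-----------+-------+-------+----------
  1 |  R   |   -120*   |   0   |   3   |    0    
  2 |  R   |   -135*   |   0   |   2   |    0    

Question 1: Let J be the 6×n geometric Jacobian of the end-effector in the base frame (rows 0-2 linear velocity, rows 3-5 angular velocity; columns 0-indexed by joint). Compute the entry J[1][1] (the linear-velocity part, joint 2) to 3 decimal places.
axis z_1 = (0.0000,0.0000,1.0000); lever o_n−o_1 = (-0.5176,1.9319,0.0000)
cross product → J_v[:, 1] = (-1.9319,-0.5176,0.0000)
J_ω[:, 1] = z_1
entry J[1][1] = -0.5176

-0.518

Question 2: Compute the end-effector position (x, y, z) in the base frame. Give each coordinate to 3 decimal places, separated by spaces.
after link 1: o_1 = (-1.5000, -2.5981, 0.0000)
after link 2: o_2 = (-2.0176, -0.6662, 0.0000)

-2.018 -0.666 0.000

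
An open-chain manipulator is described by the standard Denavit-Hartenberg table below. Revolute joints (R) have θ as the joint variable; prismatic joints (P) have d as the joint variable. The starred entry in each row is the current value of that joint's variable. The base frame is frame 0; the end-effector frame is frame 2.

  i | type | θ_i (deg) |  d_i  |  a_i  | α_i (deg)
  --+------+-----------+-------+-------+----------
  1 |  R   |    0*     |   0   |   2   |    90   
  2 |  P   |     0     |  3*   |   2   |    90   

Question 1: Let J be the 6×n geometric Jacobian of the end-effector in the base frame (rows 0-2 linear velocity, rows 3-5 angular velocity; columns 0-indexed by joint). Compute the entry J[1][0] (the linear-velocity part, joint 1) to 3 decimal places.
4.000

axis z_0 = ẑ; lever o_n−o_0 = (4.0000,-3.0000,0.0000)
cross product → J_v[:, 0] = (3.0000,4.0000,-0.0000)
J_ω[:, 0] = z_0
entry J[1][0] = 4.0000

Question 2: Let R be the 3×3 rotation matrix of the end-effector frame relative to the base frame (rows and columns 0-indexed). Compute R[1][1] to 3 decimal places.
End-effector y-axis (col 1 of R) = (0.0000,-1.0000,0.0000)
R[1][1] = -1.0000

-1.000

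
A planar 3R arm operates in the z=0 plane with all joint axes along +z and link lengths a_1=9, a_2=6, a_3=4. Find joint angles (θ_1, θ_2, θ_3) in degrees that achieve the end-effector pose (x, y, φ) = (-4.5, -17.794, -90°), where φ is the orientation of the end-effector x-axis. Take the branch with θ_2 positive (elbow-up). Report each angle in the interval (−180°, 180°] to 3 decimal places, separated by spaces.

wrist centre = target − a_3·(cos φ, sin φ) = (-4.5000, -13.7940)
cos θ_2 = (210.5244−9²−6²)/(2·9·6) = 0.8660; θ_2 = 30.0067° (elbow-up)
β = atan2(-13.7940,-4.5000) = -108.0678°; ψ = atan2(3.0006,14.1958) = 11.9351°
θ_1 = β − ψ = -120.0029°
θ_3 = φ − θ_1 − θ_2 = -0.0038° (wrapped to (-180°,180°])

-120.003 30.007 -0.004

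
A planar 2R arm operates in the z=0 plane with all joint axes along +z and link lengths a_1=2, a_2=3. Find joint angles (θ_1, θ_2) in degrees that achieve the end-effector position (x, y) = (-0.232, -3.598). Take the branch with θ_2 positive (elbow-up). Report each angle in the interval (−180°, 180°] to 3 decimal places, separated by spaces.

cos θ_2 = (12.9994−2²−3²)/(2·2·3) = -0.0000; θ_2 = 90.0027° (elbow-up)
β = atan2(-3.5980,-0.2320) = -93.6893°; ψ = atan2(3.0000,1.9999) = 56.3118°
θ_1 = β − ψ = -150.0012°

-150.001 90.003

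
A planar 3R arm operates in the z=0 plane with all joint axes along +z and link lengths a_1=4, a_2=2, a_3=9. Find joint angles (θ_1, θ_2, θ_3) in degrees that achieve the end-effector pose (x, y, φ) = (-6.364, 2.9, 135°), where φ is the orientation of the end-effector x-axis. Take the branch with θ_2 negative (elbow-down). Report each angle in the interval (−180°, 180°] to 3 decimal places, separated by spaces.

wrist centre = target − a_3·(cos φ, sin φ) = (-0.0000, -3.4640)
cos θ_2 = (11.9990−4²−2²)/(2·4·2) = -0.5001; θ_2 = -120.0040° (elbow-down)
β = atan2(-3.4640,-0.0000) = -90.0006°; ψ = atan2(-1.7320,2.9999) = -30.0000°
θ_1 = β − ψ = -60.0006°
θ_3 = φ − θ_1 − θ_2 = -44.9953° (wrapped to (-180°,180°])

-60.001 -120.004 -44.995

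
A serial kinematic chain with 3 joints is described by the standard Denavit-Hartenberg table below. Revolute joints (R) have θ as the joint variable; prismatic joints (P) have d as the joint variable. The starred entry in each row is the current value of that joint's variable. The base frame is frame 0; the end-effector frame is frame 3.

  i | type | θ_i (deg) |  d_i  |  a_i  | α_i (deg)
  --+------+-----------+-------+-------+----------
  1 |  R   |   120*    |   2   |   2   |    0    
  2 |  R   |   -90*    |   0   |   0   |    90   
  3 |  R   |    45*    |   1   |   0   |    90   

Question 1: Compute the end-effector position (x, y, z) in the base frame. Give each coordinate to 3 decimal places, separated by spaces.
-0.500 0.866 2.000

after link 1: o_1 = (-1.0000, 1.7321, 2.0000)
after link 2: o_2 = (-1.0000, 1.7321, 2.0000)
after link 3: o_3 = (-0.5000, 0.8660, 2.0000)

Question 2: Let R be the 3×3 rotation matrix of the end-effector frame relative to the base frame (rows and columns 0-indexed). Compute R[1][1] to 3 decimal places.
End-effector y-axis (col 1 of R) = (0.5000,-0.8660,0.0000)
R[1][1] = -0.8660

-0.866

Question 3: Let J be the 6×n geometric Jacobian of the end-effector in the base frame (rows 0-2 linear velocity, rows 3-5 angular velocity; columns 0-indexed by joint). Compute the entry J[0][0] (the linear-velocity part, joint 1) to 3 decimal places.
-0.866

axis z_0 = ẑ; lever o_n−o_0 = (-0.5000,0.8660,2.0000)
cross product → J_v[:, 0] = (-0.8660,-0.5000,0.0000)
J_ω[:, 0] = z_0
entry J[0][0] = -0.8660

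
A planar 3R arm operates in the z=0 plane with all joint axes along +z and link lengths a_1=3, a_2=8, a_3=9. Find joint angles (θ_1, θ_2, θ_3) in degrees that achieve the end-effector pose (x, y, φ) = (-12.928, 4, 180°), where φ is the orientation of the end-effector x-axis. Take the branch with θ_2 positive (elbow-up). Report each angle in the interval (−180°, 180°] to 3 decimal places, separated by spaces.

-0.007 150.004 30.003

wrist centre = target − a_3·(cos φ, sin φ) = (-3.9280, 4.0000)
cos θ_2 = (31.4292−3²−8²)/(2·3·8) = -0.8661; θ_2 = 150.0038° (elbow-up)
β = atan2(4.0000,-3.9280) = 134.4797°; ψ = atan2(3.9995,-3.9285) = 134.4864°
θ_1 = β − ψ = -0.0067°
θ_3 = φ − θ_1 − θ_2 = 30.0029° (wrapped to (-180°,180°])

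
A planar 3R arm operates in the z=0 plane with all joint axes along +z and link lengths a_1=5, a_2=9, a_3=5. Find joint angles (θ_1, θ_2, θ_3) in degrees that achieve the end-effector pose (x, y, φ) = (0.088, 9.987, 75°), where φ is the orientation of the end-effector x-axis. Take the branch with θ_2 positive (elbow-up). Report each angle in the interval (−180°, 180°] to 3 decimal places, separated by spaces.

wrist centre = target − a_3·(cos φ, sin φ) = (-1.2061, 5.1574)
cos θ_2 = (28.0531−5²−9²)/(2·5·9) = -0.8661; θ_2 = 150.0058° (elbow-up)
β = atan2(5.1574,-1.2061) = 103.1626°; ψ = atan2(4.4992,-2.7947) = 121.8465°
θ_1 = β − ψ = -18.6840°
θ_3 = φ − θ_1 − θ_2 = -56.3219° (wrapped to (-180°,180°])

-18.684 150.006 -56.322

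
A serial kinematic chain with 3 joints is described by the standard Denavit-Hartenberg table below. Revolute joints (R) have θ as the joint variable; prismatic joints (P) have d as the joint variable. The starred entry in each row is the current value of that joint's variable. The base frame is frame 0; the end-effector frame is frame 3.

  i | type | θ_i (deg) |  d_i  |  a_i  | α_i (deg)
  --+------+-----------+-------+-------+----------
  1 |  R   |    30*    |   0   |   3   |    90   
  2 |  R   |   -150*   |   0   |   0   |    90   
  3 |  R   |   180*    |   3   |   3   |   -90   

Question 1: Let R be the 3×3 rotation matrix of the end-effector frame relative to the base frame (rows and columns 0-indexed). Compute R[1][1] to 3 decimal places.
End-effector y-axis (col 1 of R) = (0.4330,0.2500,-0.8660)
R[1][1] = 0.2500

0.250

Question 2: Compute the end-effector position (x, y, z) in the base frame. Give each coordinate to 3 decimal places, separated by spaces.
3.549 2.049 4.098

after link 1: o_1 = (2.5981, 1.5000, 0.0000)
after link 2: o_2 = (2.5981, 1.5000, 0.0000)
after link 3: o_3 = (3.5490, 2.0490, 4.0981)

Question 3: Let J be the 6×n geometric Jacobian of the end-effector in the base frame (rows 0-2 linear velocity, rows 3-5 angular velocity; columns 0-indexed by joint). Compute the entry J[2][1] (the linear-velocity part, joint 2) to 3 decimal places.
axis z_1 = (0.5000,-0.8660,0.0000); lever o_n−o_1 = (0.9510,0.5490,4.0981)
cross product → J_v[:, 1] = (-3.5490,-2.0490,1.0981)
J_ω[:, 1] = z_1
entry J[2][1] = 1.0981

1.098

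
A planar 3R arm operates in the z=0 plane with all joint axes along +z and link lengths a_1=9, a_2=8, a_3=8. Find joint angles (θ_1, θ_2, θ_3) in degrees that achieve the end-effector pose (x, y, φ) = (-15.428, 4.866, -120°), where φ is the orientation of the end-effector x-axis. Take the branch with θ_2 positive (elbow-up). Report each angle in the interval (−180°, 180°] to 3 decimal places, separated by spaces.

wrist centre = target − a_3·(cos φ, sin φ) = (-11.4280, 11.7942)
cos θ_2 = (269.7024−9²−8²)/(2·9·8) = 0.8660; θ_2 = 30.0042° (elbow-up)
β = atan2(11.7942,-11.4280) = 134.0965°; ψ = atan2(4.0005,15.9279) = 14.0989°
θ_1 = β − ψ = 119.9976°
θ_3 = φ − θ_1 − θ_2 = 89.9982° (wrapped to (-180°,180°])

119.998 30.004 89.998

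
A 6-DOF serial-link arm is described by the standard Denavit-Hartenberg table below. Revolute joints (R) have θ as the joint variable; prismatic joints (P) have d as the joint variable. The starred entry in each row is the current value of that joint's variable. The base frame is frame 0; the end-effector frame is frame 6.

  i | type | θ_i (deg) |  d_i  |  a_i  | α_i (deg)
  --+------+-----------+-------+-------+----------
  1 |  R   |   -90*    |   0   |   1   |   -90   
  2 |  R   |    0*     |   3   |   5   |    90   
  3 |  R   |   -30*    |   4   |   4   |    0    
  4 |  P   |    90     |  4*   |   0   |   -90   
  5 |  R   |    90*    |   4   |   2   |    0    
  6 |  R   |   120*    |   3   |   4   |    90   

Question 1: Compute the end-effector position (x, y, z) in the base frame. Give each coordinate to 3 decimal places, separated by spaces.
after link 1: o_1 = (0.0000, -1.0000, 0.0000)
after link 2: o_2 = (3.0000, -6.0000, 0.0000)
after link 3: o_3 = (1.0000, -9.4641, 4.0000)
after link 4: o_4 = (1.0000, -9.4641, 8.0000)
after link 5: o_5 = (3.0000, -6.0000, 6.0000)
after link 6: o_6 = (1.5000, -1.6699, 8.0000)

1.500 -1.670 8.000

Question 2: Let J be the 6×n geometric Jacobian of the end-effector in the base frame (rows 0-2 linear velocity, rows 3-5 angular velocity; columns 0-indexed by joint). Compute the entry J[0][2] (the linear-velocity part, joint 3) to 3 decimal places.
axis z_2 = (0.0000,0.0000,1.0000); lever o_n−o_2 = (-1.5000,4.3301,8.0000)
cross product → J_v[:, 2] = (-4.3301,-1.5000,0.0000)
J_ω[:, 2] = z_2
entry J[0][2] = -4.3301

-4.330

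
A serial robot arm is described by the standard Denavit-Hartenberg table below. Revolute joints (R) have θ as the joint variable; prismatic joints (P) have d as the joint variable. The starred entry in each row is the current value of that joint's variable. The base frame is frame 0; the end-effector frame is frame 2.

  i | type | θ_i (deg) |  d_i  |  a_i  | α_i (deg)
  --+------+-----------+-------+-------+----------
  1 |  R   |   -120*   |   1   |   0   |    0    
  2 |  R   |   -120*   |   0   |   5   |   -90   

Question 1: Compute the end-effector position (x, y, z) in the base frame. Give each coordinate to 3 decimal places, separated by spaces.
-2.500 4.330 1.000

after link 1: o_1 = (0.0000, 0.0000, 1.0000)
after link 2: o_2 = (-2.5000, 4.3301, 1.0000)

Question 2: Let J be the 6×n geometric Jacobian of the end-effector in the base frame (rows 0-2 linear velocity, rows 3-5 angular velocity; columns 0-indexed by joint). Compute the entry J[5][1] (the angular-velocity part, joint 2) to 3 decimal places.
1.000

axis z_1 = (0.0000,0.0000,1.0000); lever o_n−o_1 = (-2.5000,4.3301,0.0000)
cross product → J_v[:, 1] = (-4.3301,-2.5000,0.0000)
J_ω[:, 1] = z_1
entry J[5][1] = 1.0000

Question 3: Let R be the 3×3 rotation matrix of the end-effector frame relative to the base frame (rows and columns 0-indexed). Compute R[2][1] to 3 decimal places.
-1.000

End-effector y-axis (col 1 of R) = (-0.0000,-0.0000,-1.0000)
R[2][1] = -1.0000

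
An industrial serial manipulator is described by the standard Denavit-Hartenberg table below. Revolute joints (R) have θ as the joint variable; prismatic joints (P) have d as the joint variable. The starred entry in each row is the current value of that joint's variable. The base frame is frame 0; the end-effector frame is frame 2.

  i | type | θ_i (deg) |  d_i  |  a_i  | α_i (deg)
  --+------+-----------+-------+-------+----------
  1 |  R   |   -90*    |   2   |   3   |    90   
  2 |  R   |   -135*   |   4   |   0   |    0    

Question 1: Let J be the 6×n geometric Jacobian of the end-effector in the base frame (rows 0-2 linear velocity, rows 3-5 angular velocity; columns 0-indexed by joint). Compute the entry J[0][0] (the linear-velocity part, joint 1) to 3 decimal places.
3.000

axis z_0 = ẑ; lever o_n−o_0 = (-4.0000,-3.0000,2.0000)
cross product → J_v[:, 0] = (3.0000,-4.0000,0.0000)
J_ω[:, 0] = z_0
entry J[0][0] = 3.0000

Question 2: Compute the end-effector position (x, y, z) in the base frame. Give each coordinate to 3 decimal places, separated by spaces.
-4.000 -3.000 2.000

after link 1: o_1 = (0.0000, -3.0000, 2.0000)
after link 2: o_2 = (-4.0000, -3.0000, 2.0000)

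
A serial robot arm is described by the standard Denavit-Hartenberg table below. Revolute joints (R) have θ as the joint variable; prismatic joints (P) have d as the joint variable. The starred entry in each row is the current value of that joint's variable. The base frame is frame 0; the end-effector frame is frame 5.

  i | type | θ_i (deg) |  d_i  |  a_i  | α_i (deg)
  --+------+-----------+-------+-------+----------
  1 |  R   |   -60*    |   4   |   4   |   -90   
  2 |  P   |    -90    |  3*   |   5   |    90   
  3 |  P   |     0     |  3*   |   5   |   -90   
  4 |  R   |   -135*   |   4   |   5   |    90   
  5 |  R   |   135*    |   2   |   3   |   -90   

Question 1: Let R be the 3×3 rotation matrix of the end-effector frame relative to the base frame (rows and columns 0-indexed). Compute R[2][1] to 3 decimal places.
0.707

End-effector y-axis (col 1 of R) = (-0.3536,0.6124,0.7071)
R[2][1] = 0.7071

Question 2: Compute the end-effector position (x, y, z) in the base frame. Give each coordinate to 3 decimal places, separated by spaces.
8.089 4.233 10.550

after link 1: o_1 = (2.0000, -3.4641, 4.0000)
after link 2: o_2 = (4.5981, -1.9641, 9.0000)
after link 3: o_3 = (3.0981, 0.6340, 14.0000)
after link 4: o_4 = (4.7944, 5.6958, 10.4645)
after link 5: o_5 = (8.0886, 4.2327, 10.5503)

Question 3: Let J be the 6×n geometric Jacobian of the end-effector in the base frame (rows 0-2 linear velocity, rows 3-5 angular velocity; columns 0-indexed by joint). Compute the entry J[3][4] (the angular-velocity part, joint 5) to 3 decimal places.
axis z_4 = (0.3536,-0.6124,-0.7071); lever o_n−o_4 = (3.2942,-1.4631,0.0858)
cross product → J_v[:, 4] = (-1.0871,-2.3597,1.5000)
J_ω[:, 4] = z_4
entry J[3][4] = 0.3536

0.354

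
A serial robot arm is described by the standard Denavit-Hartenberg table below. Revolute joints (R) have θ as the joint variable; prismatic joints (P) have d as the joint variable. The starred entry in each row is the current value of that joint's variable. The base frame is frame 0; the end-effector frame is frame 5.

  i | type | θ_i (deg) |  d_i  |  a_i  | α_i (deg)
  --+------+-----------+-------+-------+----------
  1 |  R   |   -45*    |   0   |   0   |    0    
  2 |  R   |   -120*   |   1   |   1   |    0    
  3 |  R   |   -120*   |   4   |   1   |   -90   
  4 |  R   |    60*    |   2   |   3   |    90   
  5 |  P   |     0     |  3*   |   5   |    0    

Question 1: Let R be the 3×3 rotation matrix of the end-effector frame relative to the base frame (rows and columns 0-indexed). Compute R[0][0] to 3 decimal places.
0.129

End-effector x-axis (col 0 of R) = (0.1294,0.4830,-0.8660)
R[0][0] = 0.1294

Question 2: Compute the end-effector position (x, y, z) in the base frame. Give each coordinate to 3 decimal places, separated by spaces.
after link 1: o_1 = (0.0000, 0.0000, 0.0000)
after link 2: o_2 = (-0.9659, -0.2588, 1.0000)
after link 3: o_3 = (-0.7071, 0.7071, 5.0000)
after link 4: o_4 = (-2.2507, 2.6736, 2.4019)
after link 5: o_5 = (-0.9313, 7.5980, -0.4282)

-0.931 7.598 -0.428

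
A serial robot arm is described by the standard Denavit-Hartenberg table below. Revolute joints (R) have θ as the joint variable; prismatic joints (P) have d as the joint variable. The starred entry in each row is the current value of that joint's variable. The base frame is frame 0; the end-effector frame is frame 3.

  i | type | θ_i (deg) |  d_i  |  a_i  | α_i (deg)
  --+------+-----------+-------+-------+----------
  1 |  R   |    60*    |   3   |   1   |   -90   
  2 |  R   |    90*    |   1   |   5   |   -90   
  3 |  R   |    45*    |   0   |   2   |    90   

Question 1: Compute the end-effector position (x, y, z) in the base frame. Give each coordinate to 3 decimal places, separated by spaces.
0.859 0.659 -3.414

after link 1: o_1 = (0.5000, 0.8660, 3.0000)
after link 2: o_2 = (-0.3660, 1.3660, -2.0000)
after link 3: o_3 = (0.8587, 0.6589, -3.4142)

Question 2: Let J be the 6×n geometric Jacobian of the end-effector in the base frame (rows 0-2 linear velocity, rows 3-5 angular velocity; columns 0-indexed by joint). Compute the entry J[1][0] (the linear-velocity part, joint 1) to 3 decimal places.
axis z_0 = ẑ; lever o_n−o_0 = (0.8587,0.6589,-3.4142)
cross product → J_v[:, 0] = (-0.6589,0.8587,0.0000)
J_ω[:, 0] = z_0
entry J[1][0] = 0.8587

0.859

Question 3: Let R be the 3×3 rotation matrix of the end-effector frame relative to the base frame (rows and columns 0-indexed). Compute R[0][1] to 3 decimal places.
End-effector y-axis (col 1 of R) = (-0.5000,-0.8660,-0.0000)
R[0][1] = -0.5000

-0.500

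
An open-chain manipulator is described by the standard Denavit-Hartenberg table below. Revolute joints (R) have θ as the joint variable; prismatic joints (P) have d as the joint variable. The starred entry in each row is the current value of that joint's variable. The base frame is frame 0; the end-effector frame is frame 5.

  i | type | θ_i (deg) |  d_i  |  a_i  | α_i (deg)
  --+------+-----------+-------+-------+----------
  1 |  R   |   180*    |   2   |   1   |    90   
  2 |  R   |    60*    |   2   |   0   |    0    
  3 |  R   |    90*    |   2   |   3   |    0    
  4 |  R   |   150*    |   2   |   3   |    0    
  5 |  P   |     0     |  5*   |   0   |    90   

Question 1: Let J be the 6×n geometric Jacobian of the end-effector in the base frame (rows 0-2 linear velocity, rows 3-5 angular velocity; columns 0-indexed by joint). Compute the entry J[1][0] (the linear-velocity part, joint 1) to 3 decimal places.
0.098

axis z_0 = ẑ; lever o_n−o_0 = (0.0981,11.0000,0.9019)
cross product → J_v[:, 0] = (-11.0000,0.0981,0.0000)
J_ω[:, 0] = z_0
entry J[1][0] = 0.0981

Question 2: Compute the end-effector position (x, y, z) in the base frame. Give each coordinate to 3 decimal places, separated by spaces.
after link 1: o_1 = (-1.0000, 0.0000, 2.0000)
after link 2: o_2 = (-1.0000, 2.0000, 2.0000)
after link 3: o_3 = (1.5981, 4.0000, 3.5000)
after link 4: o_4 = (0.0981, 6.0000, 0.9019)
after link 5: o_5 = (0.0981, 11.0000, 0.9019)

0.098 11.000 0.902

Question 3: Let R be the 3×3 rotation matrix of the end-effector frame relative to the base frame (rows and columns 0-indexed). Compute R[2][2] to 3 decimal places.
End-effector z-axis (col 2 of R) = (0.8660,-0.0000,-0.5000)
R[2][2] = -0.5000

-0.500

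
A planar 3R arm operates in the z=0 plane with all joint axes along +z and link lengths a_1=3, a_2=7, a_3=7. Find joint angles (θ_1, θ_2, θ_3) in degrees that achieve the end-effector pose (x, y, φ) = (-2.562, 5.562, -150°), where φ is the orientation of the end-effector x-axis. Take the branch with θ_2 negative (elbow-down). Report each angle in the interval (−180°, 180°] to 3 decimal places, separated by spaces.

90.002 -30.005 150.003

wrist centre = target − a_3·(cos φ, sin φ) = (3.5002, 9.0620)
cos θ_2 = (94.3711−3²−7²)/(2·3·7) = 0.8660; θ_2 = -30.0054° (elbow-down)
β = atan2(9.0620,3.5002) = 68.8811°; ψ = atan2(-3.5006,9.0618) = -21.1214°
θ_1 = β − ψ = 90.0025°
θ_3 = φ − θ_1 − θ_2 = 150.0029° (wrapped to (-180°,180°])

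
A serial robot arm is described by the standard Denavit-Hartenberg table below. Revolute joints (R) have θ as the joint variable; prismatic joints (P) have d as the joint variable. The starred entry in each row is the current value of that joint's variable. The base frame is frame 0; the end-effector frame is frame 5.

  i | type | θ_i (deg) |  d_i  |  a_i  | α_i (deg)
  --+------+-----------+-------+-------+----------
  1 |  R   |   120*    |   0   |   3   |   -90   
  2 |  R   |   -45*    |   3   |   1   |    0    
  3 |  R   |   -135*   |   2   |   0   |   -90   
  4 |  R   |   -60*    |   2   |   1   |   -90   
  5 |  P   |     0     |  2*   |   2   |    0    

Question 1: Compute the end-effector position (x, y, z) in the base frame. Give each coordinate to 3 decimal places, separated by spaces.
after link 1: o_1 = (-1.5000, 2.5981, 0.0000)
after link 2: o_2 = (-4.4516, 1.7104, 0.7071)
after link 3: o_3 = (-6.1837, 0.7104, 0.7071)
after link 4: o_4 = (-6.6837, -0.1556, 2.7071)
after link 5: o_5 = (-5.9516, -2.8876, 2.7071)

-5.952 -2.888 2.707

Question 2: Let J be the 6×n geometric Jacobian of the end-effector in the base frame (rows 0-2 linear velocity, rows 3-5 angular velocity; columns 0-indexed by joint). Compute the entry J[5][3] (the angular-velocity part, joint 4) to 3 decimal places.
1.000

axis z_3 = (-0.0000,0.0000,1.0000); lever o_n−o_3 = (0.2321,-3.5981,2.0000)
cross product → J_v[:, 3] = (3.5981,0.2321,0.0000)
J_ω[:, 3] = z_3
entry J[5][3] = 1.0000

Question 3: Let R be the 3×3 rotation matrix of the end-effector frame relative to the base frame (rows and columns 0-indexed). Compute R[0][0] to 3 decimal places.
End-effector x-axis (col 0 of R) = (-0.5000,-0.8660,0.0000)
R[0][0] = -0.5000

-0.500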